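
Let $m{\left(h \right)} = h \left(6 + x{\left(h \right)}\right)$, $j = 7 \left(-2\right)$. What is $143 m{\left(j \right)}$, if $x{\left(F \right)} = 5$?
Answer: $-22022$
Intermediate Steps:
$j = -14$
$m{\left(h \right)} = 11 h$ ($m{\left(h \right)} = h \left(6 + 5\right) = h 11 = 11 h$)
$143 m{\left(j \right)} = 143 \cdot 11 \left(-14\right) = 143 \left(-154\right) = -22022$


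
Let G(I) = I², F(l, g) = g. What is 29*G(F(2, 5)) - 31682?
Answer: -30957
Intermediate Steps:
29*G(F(2, 5)) - 31682 = 29*5² - 31682 = 29*25 - 31682 = 725 - 31682 = -30957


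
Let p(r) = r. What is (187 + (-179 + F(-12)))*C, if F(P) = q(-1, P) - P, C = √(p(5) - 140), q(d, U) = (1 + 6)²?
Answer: 207*I*√15 ≈ 801.71*I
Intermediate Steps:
q(d, U) = 49 (q(d, U) = 7² = 49)
C = 3*I*√15 (C = √(5 - 140) = √(-135) = 3*I*√15 ≈ 11.619*I)
F(P) = 49 - P
(187 + (-179 + F(-12)))*C = (187 + (-179 + (49 - 1*(-12))))*(3*I*√15) = (187 + (-179 + (49 + 12)))*(3*I*√15) = (187 + (-179 + 61))*(3*I*√15) = (187 - 118)*(3*I*√15) = 69*(3*I*√15) = 207*I*√15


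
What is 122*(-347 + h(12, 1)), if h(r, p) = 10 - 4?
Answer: -41602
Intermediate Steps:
h(r, p) = 6
122*(-347 + h(12, 1)) = 122*(-347 + 6) = 122*(-341) = -41602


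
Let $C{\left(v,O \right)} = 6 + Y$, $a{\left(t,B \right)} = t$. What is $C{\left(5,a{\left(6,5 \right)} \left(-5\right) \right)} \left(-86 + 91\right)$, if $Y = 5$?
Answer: $55$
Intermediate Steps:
$C{\left(v,O \right)} = 11$ ($C{\left(v,O \right)} = 6 + 5 = 11$)
$C{\left(5,a{\left(6,5 \right)} \left(-5\right) \right)} \left(-86 + 91\right) = 11 \left(-86 + 91\right) = 11 \cdot 5 = 55$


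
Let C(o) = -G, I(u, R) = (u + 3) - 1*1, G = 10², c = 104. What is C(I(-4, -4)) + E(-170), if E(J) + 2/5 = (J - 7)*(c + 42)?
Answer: -129712/5 ≈ -25942.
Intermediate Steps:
G = 100
E(J) = -5112/5 + 146*J (E(J) = -⅖ + (J - 7)*(104 + 42) = -⅖ + (-7 + J)*146 = -⅖ + (-1022 + 146*J) = -5112/5 + 146*J)
I(u, R) = 2 + u (I(u, R) = (3 + u) - 1 = 2 + u)
C(o) = -100 (C(o) = -1*100 = -100)
C(I(-4, -4)) + E(-170) = -100 + (-5112/5 + 146*(-170)) = -100 + (-5112/5 - 24820) = -100 - 129212/5 = -129712/5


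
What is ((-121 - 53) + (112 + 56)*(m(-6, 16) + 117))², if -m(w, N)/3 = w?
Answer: 506520036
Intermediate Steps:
m(w, N) = -3*w
((-121 - 53) + (112 + 56)*(m(-6, 16) + 117))² = ((-121 - 53) + (112 + 56)*(-3*(-6) + 117))² = (-174 + 168*(18 + 117))² = (-174 + 168*135)² = (-174 + 22680)² = 22506² = 506520036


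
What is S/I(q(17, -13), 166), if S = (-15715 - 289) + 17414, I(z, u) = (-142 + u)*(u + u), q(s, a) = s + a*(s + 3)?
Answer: 235/1328 ≈ 0.17696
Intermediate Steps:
q(s, a) = s + a*(3 + s)
I(z, u) = 2*u*(-142 + u) (I(z, u) = (-142 + u)*(2*u) = 2*u*(-142 + u))
S = 1410 (S = -16004 + 17414 = 1410)
S/I(q(17, -13), 166) = 1410/((2*166*(-142 + 166))) = 1410/((2*166*24)) = 1410/7968 = 1410*(1/7968) = 235/1328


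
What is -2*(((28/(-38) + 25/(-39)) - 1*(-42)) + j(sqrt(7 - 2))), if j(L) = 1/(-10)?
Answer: -300269/3705 ≈ -81.044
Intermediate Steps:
j(L) = -1/10
-2*(((28/(-38) + 25/(-39)) - 1*(-42)) + j(sqrt(7 - 2))) = -2*(((28/(-38) + 25/(-39)) - 1*(-42)) - 1/10) = -2*(((28*(-1/38) + 25*(-1/39)) + 42) - 1/10) = -2*(((-14/19 - 25/39) + 42) - 1/10) = -2*((-1021/741 + 42) - 1/10) = -2*(30101/741 - 1/10) = -2*300269/7410 = -300269/3705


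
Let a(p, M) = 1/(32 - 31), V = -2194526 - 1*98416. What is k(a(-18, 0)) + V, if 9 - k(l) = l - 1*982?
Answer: -2291952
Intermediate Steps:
V = -2292942 (V = -2194526 - 98416 = -2292942)
a(p, M) = 1 (a(p, M) = 1/1 = 1)
k(l) = 991 - l (k(l) = 9 - (l - 1*982) = 9 - (l - 982) = 9 - (-982 + l) = 9 + (982 - l) = 991 - l)
k(a(-18, 0)) + V = (991 - 1*1) - 2292942 = (991 - 1) - 2292942 = 990 - 2292942 = -2291952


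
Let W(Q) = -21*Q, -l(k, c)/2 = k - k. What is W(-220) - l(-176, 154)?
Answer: 4620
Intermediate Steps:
l(k, c) = 0 (l(k, c) = -2*(k - k) = -2*0 = 0)
W(-220) - l(-176, 154) = -21*(-220) - 1*0 = 4620 + 0 = 4620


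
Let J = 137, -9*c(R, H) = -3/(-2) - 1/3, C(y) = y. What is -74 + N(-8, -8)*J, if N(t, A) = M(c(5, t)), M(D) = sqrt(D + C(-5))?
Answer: -74 + 137*I*sqrt(1662)/18 ≈ -74.0 + 310.29*I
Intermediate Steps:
c(R, H) = -7/54 (c(R, H) = -(-3/(-2) - 1/3)/9 = -(-3*(-1/2) - 1*1/3)/9 = -(3/2 - 1/3)/9 = -1/9*7/6 = -7/54)
M(D) = sqrt(-5 + D) (M(D) = sqrt(D - 5) = sqrt(-5 + D))
N(t, A) = I*sqrt(1662)/18 (N(t, A) = sqrt(-5 - 7/54) = sqrt(-277/54) = I*sqrt(1662)/18)
-74 + N(-8, -8)*J = -74 + (I*sqrt(1662)/18)*137 = -74 + 137*I*sqrt(1662)/18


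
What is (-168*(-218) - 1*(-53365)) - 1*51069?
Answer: 38920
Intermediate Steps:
(-168*(-218) - 1*(-53365)) - 1*51069 = (36624 + 53365) - 51069 = 89989 - 51069 = 38920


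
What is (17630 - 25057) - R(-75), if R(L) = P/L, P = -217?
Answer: -557242/75 ≈ -7429.9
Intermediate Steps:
R(L) = -217/L
(17630 - 25057) - R(-75) = (17630 - 25057) - (-217)/(-75) = -7427 - (-217)*(-1)/75 = -7427 - 1*217/75 = -7427 - 217/75 = -557242/75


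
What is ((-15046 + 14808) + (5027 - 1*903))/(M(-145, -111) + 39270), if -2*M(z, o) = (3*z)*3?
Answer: 7772/79845 ≈ 0.097339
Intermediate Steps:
M(z, o) = -9*z/2 (M(z, o) = -3*z*3/2 = -9*z/2)
((-15046 + 14808) + (5027 - 1*903))/(M(-145, -111) + 39270) = ((-15046 + 14808) + (5027 - 1*903))/(-9/2*(-145) + 39270) = (-238 + (5027 - 903))/(1305/2 + 39270) = (-238 + 4124)/(79845/2) = 3886*(2/79845) = 7772/79845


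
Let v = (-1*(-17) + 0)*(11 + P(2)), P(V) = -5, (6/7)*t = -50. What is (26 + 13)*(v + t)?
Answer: 1703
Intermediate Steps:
t = -175/3 (t = (7/6)*(-50) = -175/3 ≈ -58.333)
v = 102 (v = (-1*(-17) + 0)*(11 - 5) = (17 + 0)*6 = 17*6 = 102)
(26 + 13)*(v + t) = (26 + 13)*(102 - 175/3) = 39*(131/3) = 1703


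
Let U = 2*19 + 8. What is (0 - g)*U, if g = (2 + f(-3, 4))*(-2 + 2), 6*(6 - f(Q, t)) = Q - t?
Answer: 0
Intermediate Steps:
U = 46 (U = 38 + 8 = 46)
f(Q, t) = 6 - Q/6 + t/6 (f(Q, t) = 6 - (Q - t)/6 = 6 + (-Q/6 + t/6) = 6 - Q/6 + t/6)
g = 0 (g = (2 + (6 - ⅙*(-3) + (⅙)*4))*(-2 + 2) = (2 + (6 + ½ + ⅔))*0 = (2 + 43/6)*0 = (55/6)*0 = 0)
(0 - g)*U = (0 - 1*0)*46 = (0 + 0)*46 = 0*46 = 0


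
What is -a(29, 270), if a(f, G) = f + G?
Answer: -299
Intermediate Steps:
a(f, G) = G + f
-a(29, 270) = -(270 + 29) = -1*299 = -299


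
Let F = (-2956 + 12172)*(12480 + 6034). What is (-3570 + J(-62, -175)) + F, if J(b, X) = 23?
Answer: 170621477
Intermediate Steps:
F = 170625024 (F = 9216*18514 = 170625024)
(-3570 + J(-62, -175)) + F = (-3570 + 23) + 170625024 = -3547 + 170625024 = 170621477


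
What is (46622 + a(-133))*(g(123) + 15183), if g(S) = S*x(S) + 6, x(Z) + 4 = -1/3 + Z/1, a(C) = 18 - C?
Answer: 1393133805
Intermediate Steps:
x(Z) = -13/3 + Z (x(Z) = -4 + (-1/3 + Z/1) = -4 + (-1*1/3 + Z*1) = -4 + (-1/3 + Z) = -13/3 + Z)
g(S) = 6 + S*(-13/3 + S) (g(S) = S*(-13/3 + S) + 6 = 6 + S*(-13/3 + S))
(46622 + a(-133))*(g(123) + 15183) = (46622 + (18 - 1*(-133)))*((6 + (1/3)*123*(-13 + 3*123)) + 15183) = (46622 + (18 + 133))*((6 + (1/3)*123*(-13 + 369)) + 15183) = (46622 + 151)*((6 + (1/3)*123*356) + 15183) = 46773*((6 + 14596) + 15183) = 46773*(14602 + 15183) = 46773*29785 = 1393133805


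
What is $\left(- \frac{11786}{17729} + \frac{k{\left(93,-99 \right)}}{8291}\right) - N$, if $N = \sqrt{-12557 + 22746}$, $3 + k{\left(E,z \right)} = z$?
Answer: $- \frac{99526084}{146991139} - \sqrt{10189} \approx -101.62$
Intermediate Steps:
$k{\left(E,z \right)} = -3 + z$
$N = \sqrt{10189} \approx 100.94$
$\left(- \frac{11786}{17729} + \frac{k{\left(93,-99 \right)}}{8291}\right) - N = \left(- \frac{11786}{17729} + \frac{-3 - 99}{8291}\right) - \sqrt{10189} = \left(\left(-11786\right) \frac{1}{17729} - \frac{102}{8291}\right) - \sqrt{10189} = \left(- \frac{11786}{17729} - \frac{102}{8291}\right) - \sqrt{10189} = - \frac{99526084}{146991139} - \sqrt{10189}$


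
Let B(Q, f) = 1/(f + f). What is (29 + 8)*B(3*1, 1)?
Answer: 37/2 ≈ 18.500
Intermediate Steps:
B(Q, f) = 1/(2*f)
(29 + 8)*B(3*1, 1) = (29 + 8)*((1/2)/1) = 37*((1/2)*1) = 37*(1/2) = 37/2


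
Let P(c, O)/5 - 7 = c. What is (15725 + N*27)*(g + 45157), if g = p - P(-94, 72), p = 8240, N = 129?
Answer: 1034005056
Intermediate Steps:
P(c, O) = 35 + 5*c
g = 8675 (g = 8240 - (35 + 5*(-94)) = 8240 - (35 - 470) = 8240 - 1*(-435) = 8240 + 435 = 8675)
(15725 + N*27)*(g + 45157) = (15725 + 129*27)*(8675 + 45157) = (15725 + 3483)*53832 = 19208*53832 = 1034005056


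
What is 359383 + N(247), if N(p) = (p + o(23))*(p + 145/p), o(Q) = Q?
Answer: 105279181/247 ≈ 4.2623e+5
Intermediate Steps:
N(p) = (23 + p)*(p + 145/p) (N(p) = (p + 23)*(p + 145/p) = (23 + p)*(p + 145/p))
359383 + N(247) = 359383 + (145 + 247² + 23*247 + 3335/247) = 359383 + (145 + 61009 + 5681 + 3335*(1/247)) = 359383 + (145 + 61009 + 5681 + 3335/247) = 359383 + 16511580/247 = 105279181/247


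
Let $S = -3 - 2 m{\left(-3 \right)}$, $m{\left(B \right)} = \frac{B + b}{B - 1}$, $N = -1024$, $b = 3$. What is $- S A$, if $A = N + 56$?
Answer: $-2904$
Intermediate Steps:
$m{\left(B \right)} = \frac{3 + B}{-1 + B}$ ($m{\left(B \right)} = \frac{B + 3}{B - 1} = \frac{3 + B}{-1 + B}$)
$A = -968$ ($A = -1024 + 56 = -968$)
$S = -3$ ($S = -3 - 2 \frac{3 - 3}{-1 - 3} = -3 - 2 \frac{1}{-4} \cdot 0 = -3 - 2 \left(\left(- \frac{1}{4}\right) 0\right) = -3 - 0 = -3 + 0 = -3$)
$- S A = - \left(-3\right) \left(-968\right) = \left(-1\right) 2904 = -2904$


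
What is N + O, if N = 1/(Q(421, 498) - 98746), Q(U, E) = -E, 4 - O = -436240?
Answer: 43294599535/99244 ≈ 4.3624e+5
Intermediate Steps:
O = 436244 (O = 4 - 1*(-436240) = 4 + 436240 = 436244)
N = -1/99244 (N = 1/(-1*498 - 98746) = 1/(-498 - 98746) = 1/(-99244) = -1/99244 ≈ -1.0076e-5)
N + O = -1/99244 + 436244 = 43294599535/99244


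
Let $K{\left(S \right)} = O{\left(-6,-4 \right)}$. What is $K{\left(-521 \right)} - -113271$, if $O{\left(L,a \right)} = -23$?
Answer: $113248$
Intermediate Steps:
$K{\left(S \right)} = -23$
$K{\left(-521 \right)} - -113271 = -23 - -113271 = -23 + 113271 = 113248$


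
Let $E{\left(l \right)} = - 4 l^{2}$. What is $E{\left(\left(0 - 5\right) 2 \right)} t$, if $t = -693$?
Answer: $277200$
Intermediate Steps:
$E{\left(\left(0 - 5\right) 2 \right)} t = - 4 \left(\left(0 - 5\right) 2\right)^{2} \left(-693\right) = - 4 \left(\left(-5\right) 2\right)^{2} \left(-693\right) = - 4 \left(-10\right)^{2} \left(-693\right) = \left(-4\right) 100 \left(-693\right) = \left(-400\right) \left(-693\right) = 277200$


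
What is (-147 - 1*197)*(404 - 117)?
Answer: -98728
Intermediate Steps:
(-147 - 1*197)*(404 - 117) = (-147 - 197)*287 = -344*287 = -98728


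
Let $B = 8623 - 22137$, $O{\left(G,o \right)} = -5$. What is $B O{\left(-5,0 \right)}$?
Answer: $67570$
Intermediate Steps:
$B = -13514$ ($B = 8623 - 22137 = -13514$)
$B O{\left(-5,0 \right)} = \left(-13514\right) \left(-5\right) = 67570$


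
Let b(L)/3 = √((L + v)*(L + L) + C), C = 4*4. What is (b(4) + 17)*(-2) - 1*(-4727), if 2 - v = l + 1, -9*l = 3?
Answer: 4693 - 8*√33 ≈ 4647.0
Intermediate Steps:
l = -⅓ (l = -⅑*3 = -⅓ ≈ -0.33333)
C = 16
v = 4/3 (v = 2 - (-⅓ + 1) = 2 - 1*⅔ = 2 - ⅔ = 4/3 ≈ 1.3333)
b(L) = 3*√(16 + 2*L*(4/3 + L)) (b(L) = 3*√((L + 4/3)*(L + L) + 16) = 3*√((4/3 + L)*(2*L) + 16) = 3*√(2*L*(4/3 + L) + 16) = 3*√(16 + 2*L*(4/3 + L)))
(b(4) + 17)*(-2) - 1*(-4727) = (√(144 + 18*4² + 24*4) + 17)*(-2) - 1*(-4727) = (√(144 + 18*16 + 96) + 17)*(-2) + 4727 = (√(144 + 288 + 96) + 17)*(-2) + 4727 = (√528 + 17)*(-2) + 4727 = (4*√33 + 17)*(-2) + 4727 = (17 + 4*√33)*(-2) + 4727 = (-34 - 8*√33) + 4727 = 4693 - 8*√33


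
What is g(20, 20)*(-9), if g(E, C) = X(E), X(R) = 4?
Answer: -36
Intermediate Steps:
g(E, C) = 4
g(20, 20)*(-9) = 4*(-9) = -36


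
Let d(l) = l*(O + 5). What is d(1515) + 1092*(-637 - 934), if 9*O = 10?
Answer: -5118821/3 ≈ -1.7063e+6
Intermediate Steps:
O = 10/9 (O = (⅑)*10 = 10/9 ≈ 1.1111)
d(l) = 55*l/9 (d(l) = l*(10/9 + 5) = l*(55/9) = 55*l/9)
d(1515) + 1092*(-637 - 934) = (55/9)*1515 + 1092*(-637 - 934) = 27775/3 + 1092*(-1571) = 27775/3 - 1715532 = -5118821/3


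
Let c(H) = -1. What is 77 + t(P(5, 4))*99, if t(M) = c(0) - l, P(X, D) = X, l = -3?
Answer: 275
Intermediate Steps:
t(M) = 2 (t(M) = -1 - 1*(-3) = -1 + 3 = 2)
77 + t(P(5, 4))*99 = 77 + 2*99 = 77 + 198 = 275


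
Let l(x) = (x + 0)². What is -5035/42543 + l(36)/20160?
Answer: -322013/5956020 ≈ -0.054065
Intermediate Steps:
l(x) = x²
-5035/42543 + l(36)/20160 = -5035/42543 + 36²/20160 = -5035*1/42543 + 1296*(1/20160) = -5035/42543 + 9/140 = -322013/5956020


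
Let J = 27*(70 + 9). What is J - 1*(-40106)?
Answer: 42239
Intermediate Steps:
J = 2133 (J = 27*79 = 2133)
J - 1*(-40106) = 2133 - 1*(-40106) = 2133 + 40106 = 42239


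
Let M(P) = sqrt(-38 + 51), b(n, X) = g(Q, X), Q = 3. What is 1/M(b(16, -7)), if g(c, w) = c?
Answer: sqrt(13)/13 ≈ 0.27735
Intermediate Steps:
b(n, X) = 3
M(P) = sqrt(13)
1/M(b(16, -7)) = 1/(sqrt(13)) = sqrt(13)/13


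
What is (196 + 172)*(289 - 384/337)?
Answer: 35699312/337 ≈ 1.0593e+5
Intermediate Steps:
(196 + 172)*(289 - 384/337) = 368*(289 - 384*1/337) = 368*(289 - 384/337) = 368*(97009/337) = 35699312/337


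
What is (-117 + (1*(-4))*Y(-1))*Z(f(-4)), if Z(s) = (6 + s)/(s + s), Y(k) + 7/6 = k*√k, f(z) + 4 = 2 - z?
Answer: -674/3 + 8*I ≈ -224.67 + 8.0*I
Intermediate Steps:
f(z) = -2 - z (f(z) = -4 + (2 - z) = -2 - z)
Y(k) = -7/6 + k^(3/2) (Y(k) = -7/6 + k*√k = -7/6 + k^(3/2))
Z(s) = (6 + s)/(2*s) (Z(s) = (6 + s)/((2*s)) = (6 + s)*(1/(2*s)) = (6 + s)/(2*s))
(-117 + (1*(-4))*Y(-1))*Z(f(-4)) = (-117 + (1*(-4))*(-7/6 + (-1)^(3/2)))*((6 + (-2 - 1*(-4)))/(2*(-2 - 1*(-4)))) = (-117 - 4*(-7/6 - I))*((6 + (-2 + 4))/(2*(-2 + 4))) = (-117 + (14/3 + 4*I))*((½)*(6 + 2)/2) = (-337/3 + 4*I)*((½)*(½)*8) = (-337/3 + 4*I)*2 = -674/3 + 8*I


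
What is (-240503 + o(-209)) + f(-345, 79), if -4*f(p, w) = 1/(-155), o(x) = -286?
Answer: -149289179/620 ≈ -2.4079e+5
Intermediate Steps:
f(p, w) = 1/620 (f(p, w) = -¼/(-155) = -¼*(-1/155) = 1/620)
(-240503 + o(-209)) + f(-345, 79) = (-240503 - 286) + 1/620 = -240789 + 1/620 = -149289179/620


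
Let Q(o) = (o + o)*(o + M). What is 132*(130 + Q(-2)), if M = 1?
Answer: 17688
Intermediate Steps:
Q(o) = 2*o*(1 + o) (Q(o) = (o + o)*(o + 1) = (2*o)*(1 + o) = 2*o*(1 + o))
132*(130 + Q(-2)) = 132*(130 + 2*(-2)*(1 - 2)) = 132*(130 + 2*(-2)*(-1)) = 132*(130 + 4) = 132*134 = 17688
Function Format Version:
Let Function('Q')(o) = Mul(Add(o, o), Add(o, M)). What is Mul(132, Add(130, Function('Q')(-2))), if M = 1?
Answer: 17688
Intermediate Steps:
Function('Q')(o) = Mul(2, o, Add(1, o)) (Function('Q')(o) = Mul(Add(o, o), Add(o, 1)) = Mul(Mul(2, o), Add(1, o)) = Mul(2, o, Add(1, o)))
Mul(132, Add(130, Function('Q')(-2))) = Mul(132, Add(130, Mul(2, -2, Add(1, -2)))) = Mul(132, Add(130, Mul(2, -2, -1))) = Mul(132, Add(130, 4)) = Mul(132, 134) = 17688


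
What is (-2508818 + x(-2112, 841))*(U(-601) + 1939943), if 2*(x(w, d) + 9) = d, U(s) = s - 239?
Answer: -9728117138739/2 ≈ -4.8641e+12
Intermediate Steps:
U(s) = -239 + s
x(w, d) = -9 + d/2
(-2508818 + x(-2112, 841))*(U(-601) + 1939943) = (-2508818 + (-9 + (½)*841))*((-239 - 601) + 1939943) = (-2508818 + (-9 + 841/2))*(-840 + 1939943) = (-2508818 + 823/2)*1939103 = -5016813/2*1939103 = -9728117138739/2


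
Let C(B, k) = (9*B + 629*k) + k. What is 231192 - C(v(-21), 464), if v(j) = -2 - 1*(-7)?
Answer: -61173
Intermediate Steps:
v(j) = 5 (v(j) = -2 + 7 = 5)
C(B, k) = 9*B + 630*k
231192 - C(v(-21), 464) = 231192 - (9*5 + 630*464) = 231192 - (45 + 292320) = 231192 - 1*292365 = 231192 - 292365 = -61173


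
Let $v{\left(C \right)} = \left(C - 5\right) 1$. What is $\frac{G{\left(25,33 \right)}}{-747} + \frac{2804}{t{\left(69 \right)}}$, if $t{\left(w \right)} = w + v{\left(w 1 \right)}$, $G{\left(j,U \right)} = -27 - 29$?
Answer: $\frac{2102036}{99351} \approx 21.158$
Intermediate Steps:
$G{\left(j,U \right)} = -56$ ($G{\left(j,U \right)} = -27 - 29 = -56$)
$v{\left(C \right)} = -5 + C$ ($v{\left(C \right)} = \left(-5 + C\right) 1 = -5 + C$)
$t{\left(w \right)} = -5 + 2 w$ ($t{\left(w \right)} = w + \left(-5 + w 1\right) = w + \left(-5 + w\right) = -5 + 2 w$)
$\frac{G{\left(25,33 \right)}}{-747} + \frac{2804}{t{\left(69 \right)}} = - \frac{56}{-747} + \frac{2804}{-5 + 2 \cdot 69} = \left(-56\right) \left(- \frac{1}{747}\right) + \frac{2804}{-5 + 138} = \frac{56}{747} + \frac{2804}{133} = \frac{2102036}{99351}$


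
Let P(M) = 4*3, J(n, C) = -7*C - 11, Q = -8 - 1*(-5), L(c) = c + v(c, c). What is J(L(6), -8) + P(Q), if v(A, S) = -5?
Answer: 57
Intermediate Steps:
L(c) = -5 + c (L(c) = c - 5 = -5 + c)
Q = -3 (Q = -8 + 5 = -3)
J(n, C) = -11 - 7*C
P(M) = 12
J(L(6), -8) + P(Q) = (-11 - 7*(-8)) + 12 = (-11 + 56) + 12 = 45 + 12 = 57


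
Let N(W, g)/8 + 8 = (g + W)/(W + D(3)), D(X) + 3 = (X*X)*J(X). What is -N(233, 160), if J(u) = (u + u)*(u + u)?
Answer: 16156/277 ≈ 58.325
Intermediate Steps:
J(u) = 4*u² (J(u) = (2*u)*(2*u) = 4*u²)
D(X) = -3 + 4*X⁴ (D(X) = -3 + (X*X)*(4*X²) = -3 + X²*(4*X²) = -3 + 4*X⁴)
N(W, g) = -64 + 8*(W + g)/(321 + W) (N(W, g) = -64 + 8*((g + W)/(W + (-3 + 4*3⁴))) = -64 + 8*((W + g)/(W + (-3 + 4*81))) = -64 + 8*((W + g)/(W + (-3 + 324))) = -64 + 8*((W + g)/(W + 321)) = -64 + 8*((W + g)/(321 + W)) = -64 + 8*(W + g)/(321 + W))
-N(233, 160) = -8*(-2568 + 160 - 7*233)/(321 + 233) = -8*(-2568 + 160 - 1631)/554 = -8*(-4039)/554 = -1*(-16156/277) = 16156/277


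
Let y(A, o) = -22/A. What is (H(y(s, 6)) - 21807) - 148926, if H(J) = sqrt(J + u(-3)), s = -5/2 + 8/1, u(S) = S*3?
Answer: -170733 + I*sqrt(13) ≈ -1.7073e+5 + 3.6056*I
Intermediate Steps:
u(S) = 3*S
s = 11/2 (s = -5*1/2 + 8*1 = -5/2 + 8 = 11/2 ≈ 5.5000)
H(J) = sqrt(-9 + J) (H(J) = sqrt(J + 3*(-3)) = sqrt(J - 9) = sqrt(-9 + J))
(H(y(s, 6)) - 21807) - 148926 = (sqrt(-9 - 22/11/2) - 21807) - 148926 = (sqrt(-9 - 22*2/11) - 21807) - 148926 = (sqrt(-9 - 4) - 21807) - 148926 = (sqrt(-13) - 21807) - 148926 = (I*sqrt(13) - 21807) - 148926 = (-21807 + I*sqrt(13)) - 148926 = -170733 + I*sqrt(13)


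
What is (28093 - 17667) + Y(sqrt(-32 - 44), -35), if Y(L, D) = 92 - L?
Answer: 10518 - 2*I*sqrt(19) ≈ 10518.0 - 8.7178*I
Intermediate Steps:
(28093 - 17667) + Y(sqrt(-32 - 44), -35) = (28093 - 17667) + (92 - sqrt(-32 - 44)) = 10426 + (92 - sqrt(-76)) = 10426 + (92 - 2*I*sqrt(19)) = 10518 - 2*I*sqrt(19)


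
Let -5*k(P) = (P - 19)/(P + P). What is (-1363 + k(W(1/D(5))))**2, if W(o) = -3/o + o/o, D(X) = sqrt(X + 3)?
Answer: 234168894598/126025 + 11033148*sqrt(2)/25205 ≈ 1.8587e+6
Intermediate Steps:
D(X) = sqrt(3 + X)
W(o) = 1 - 3/o (W(o) = -3/o + 1 = 1 - 3/o)
k(P) = -(-19 + P)/(10*P) (k(P) = -(P - 19)/(5*(P + P)) = -(-19 + P)/(5*(2*P)) = -(-19 + P)*1/(2*P)/5 = -(-19 + P)/(10*P))
(-1363 + k(W(1/D(5))))**2 = (-1363 + (19 - (-3 + 1/(sqrt(3 + 5)))/(1/(sqrt(3 + 5))))/(10*(((-3 + 1/(sqrt(3 + 5)))/(1/(sqrt(3 + 5)))))))**2 = (-1363 + (19 - (-3 + 1/(sqrt(8)))/(1/(sqrt(8))))/(10*(((-3 + 1/(sqrt(8)))/(1/(sqrt(8)))))))**2 = (-1363 + (19 - (-3 + 1/(2*sqrt(2)))/(1/(2*sqrt(2))))/(10*(((-3 + 1/(2*sqrt(2)))/(1/(2*sqrt(2)))))))**2 = (-1363 + (19 - (-3 + sqrt(2)/4)/(sqrt(2)/4))/(10*(((-3 + sqrt(2)/4)/((sqrt(2)/4))))))**2 = (-1363 + (19 - 2*sqrt(2)*(-3 + sqrt(2)/4))/(10*(((2*sqrt(2))*(-3 + sqrt(2)/4)))))**2 = (-1363 + (19 - 2*sqrt(2)*(-3 + sqrt(2)/4))/(10*((2*sqrt(2)*(-3 + sqrt(2)/4)))))**2 = (-1363 + (sqrt(2)/(4*(-3 + sqrt(2)/4)))*(19 - 2*sqrt(2)*(-3 + sqrt(2)/4))/10)**2 = (-1363 + sqrt(2)*(19 - 2*sqrt(2)*(-3 + sqrt(2)/4))/(40*(-3 + sqrt(2)/4)))**2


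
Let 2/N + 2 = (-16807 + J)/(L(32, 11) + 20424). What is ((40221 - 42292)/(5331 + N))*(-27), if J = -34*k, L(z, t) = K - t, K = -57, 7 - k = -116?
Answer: 3450134817/328887319 ≈ 10.490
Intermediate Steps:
k = 123 (k = 7 - 1*(-116) = 7 + 116 = 123)
L(z, t) = -57 - t
J = -4182 (J = -34*123 = -4182)
N = -40712/61701 (N = 2/(-2 + (-16807 - 4182)/((-57 - 1*11) + 20424)) = 2/(-2 - 20989/((-57 - 11) + 20424)) = 2/(-2 - 20989/(-68 + 20424)) = 2/(-2 - 20989/20356) = 2/(-61701/20356) = 2*(-20356/61701) = -40712/61701 ≈ -0.65983)
((40221 - 42292)/(5331 + N))*(-27) = ((40221 - 42292)/(5331 - 40712/61701))*(-27) = -2071/328887319/61701*(-27) = -2071*61701/328887319*(-27) = -127782771/328887319*(-27) = 3450134817/328887319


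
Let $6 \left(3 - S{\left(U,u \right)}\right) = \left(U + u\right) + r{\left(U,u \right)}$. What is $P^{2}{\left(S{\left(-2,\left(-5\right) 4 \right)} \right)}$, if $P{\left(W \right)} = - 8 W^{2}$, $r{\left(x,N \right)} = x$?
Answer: $153664$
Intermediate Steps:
$S{\left(U,u \right)} = 3 - \frac{U}{3} - \frac{u}{6}$ ($S{\left(U,u \right)} = 3 - \frac{\left(U + u\right) + U}{6} = 3 - \frac{u + 2 U}{6} = 3 - \left(\frac{U}{3} + \frac{u}{6}\right) = 3 - \frac{U}{3} - \frac{u}{6}$)
$P^{2}{\left(S{\left(-2,\left(-5\right) 4 \right)} \right)} = \left(- 8 \left(3 - - \frac{2}{3} - \frac{\left(-5\right) 4}{6}\right)^{2}\right)^{2} = \left(- 8 \left(3 + \frac{2}{3} - - \frac{10}{3}\right)^{2}\right)^{2} = \left(- 8 \left(3 + \frac{2}{3} + \frac{10}{3}\right)^{2}\right)^{2} = \left(- 8 \cdot 7^{2}\right)^{2} = \left(\left(-8\right) 49\right)^{2} = \left(-392\right)^{2} = 153664$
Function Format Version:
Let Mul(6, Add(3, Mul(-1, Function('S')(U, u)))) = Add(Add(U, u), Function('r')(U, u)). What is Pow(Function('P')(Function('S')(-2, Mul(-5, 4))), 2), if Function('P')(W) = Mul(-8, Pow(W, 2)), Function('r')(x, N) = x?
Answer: 153664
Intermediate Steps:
Function('S')(U, u) = Add(3, Mul(Rational(-1, 3), U), Mul(Rational(-1, 6), u)) (Function('S')(U, u) = Add(3, Mul(Rational(-1, 6), Add(Add(U, u), U))) = Add(3, Mul(Rational(-1, 6), Add(u, Mul(2, U)))) = Add(3, Add(Mul(Rational(-1, 3), U), Mul(Rational(-1, 6), u))) = Add(3, Mul(Rational(-1, 3), U), Mul(Rational(-1, 6), u)))
Pow(Function('P')(Function('S')(-2, Mul(-5, 4))), 2) = Pow(Mul(-8, Pow(Add(3, Mul(Rational(-1, 3), -2), Mul(Rational(-1, 6), Mul(-5, 4))), 2)), 2) = Pow(Mul(-8, Pow(Add(3, Rational(2, 3), Mul(Rational(-1, 6), -20)), 2)), 2) = Pow(Mul(-8, Pow(Add(3, Rational(2, 3), Rational(10, 3)), 2)), 2) = Pow(Mul(-8, Pow(7, 2)), 2) = Pow(Mul(-8, 49), 2) = Pow(-392, 2) = 153664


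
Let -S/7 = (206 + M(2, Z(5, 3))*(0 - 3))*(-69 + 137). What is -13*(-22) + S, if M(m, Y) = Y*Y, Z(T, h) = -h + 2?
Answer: -96342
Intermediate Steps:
Z(T, h) = 2 - h
M(m, Y) = Y²
S = -96628 (S = -7*(206 + (2 - 1*3)²*(0 - 3))*(-69 + 137) = -7*(206 + (2 - 3)²*(-3))*68 = -7*(206 + (-1)²*(-3))*68 = -7*(206 + 1*(-3))*68 = -7*(206 - 3)*68 = -1421*68 = -7*13804 = -96628)
-13*(-22) + S = -13*(-22) - 96628 = 286 - 96628 = -96342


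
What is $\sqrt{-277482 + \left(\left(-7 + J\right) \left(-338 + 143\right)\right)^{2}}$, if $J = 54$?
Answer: $\sqrt{83719743} \approx 9149.8$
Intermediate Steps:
$\sqrt{-277482 + \left(\left(-7 + J\right) \left(-338 + 143\right)\right)^{2}} = \sqrt{-277482 + \left(\left(-7 + 54\right) \left(-338 + 143\right)\right)^{2}} = \sqrt{-277482 + \left(47 \left(-195\right)\right)^{2}} = \sqrt{-277482 + \left(-9165\right)^{2}} = \sqrt{-277482 + 83997225} = \sqrt{83719743}$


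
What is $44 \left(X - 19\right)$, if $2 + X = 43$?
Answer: $968$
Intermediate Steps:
$X = 41$ ($X = -2 + 43 = 41$)
$44 \left(X - 19\right) = 44 \left(41 - 19\right) = 44 \cdot 22 = 968$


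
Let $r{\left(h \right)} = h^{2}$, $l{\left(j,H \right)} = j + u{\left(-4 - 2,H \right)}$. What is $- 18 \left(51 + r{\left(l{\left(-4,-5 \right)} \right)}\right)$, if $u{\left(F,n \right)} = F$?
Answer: $-2718$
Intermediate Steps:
$l{\left(j,H \right)} = -6 + j$ ($l{\left(j,H \right)} = j - 6 = -6 + j$)
$- 18 \left(51 + r{\left(l{\left(-4,-5 \right)} \right)}\right) = - 18 \left(51 + \left(-6 - 4\right)^{2}\right) = - 18 \left(51 + \left(-10\right)^{2}\right) = - 18 \left(51 + 100\right) = \left(-18\right) 151 = -2718$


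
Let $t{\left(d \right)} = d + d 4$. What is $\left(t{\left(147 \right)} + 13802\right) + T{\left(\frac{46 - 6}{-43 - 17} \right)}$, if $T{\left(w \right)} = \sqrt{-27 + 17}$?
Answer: $14537 + i \sqrt{10} \approx 14537.0 + 3.1623 i$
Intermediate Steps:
$t{\left(d \right)} = 5 d$ ($t{\left(d \right)} = d + 4 d = 5 d$)
$T{\left(w \right)} = i \sqrt{10}$ ($T{\left(w \right)} = \sqrt{-10} = i \sqrt{10}$)
$\left(t{\left(147 \right)} + 13802\right) + T{\left(\frac{46 - 6}{-43 - 17} \right)} = \left(5 \cdot 147 + 13802\right) + i \sqrt{10} = \left(735 + 13802\right) + i \sqrt{10} = 14537 + i \sqrt{10}$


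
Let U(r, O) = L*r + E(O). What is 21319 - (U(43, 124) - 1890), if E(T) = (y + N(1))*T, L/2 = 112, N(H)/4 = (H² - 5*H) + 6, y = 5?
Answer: 11965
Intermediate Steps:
N(H) = 24 - 20*H + 4*H² (N(H) = 4*((H² - 5*H) + 6) = 4*(6 + H² - 5*H) = 24 - 20*H + 4*H²)
L = 224 (L = 2*112 = 224)
E(T) = 13*T (E(T) = (5 + (24 - 20*1 + 4*1²))*T = (5 + (24 - 20 + 4*1))*T = (5 + (24 - 20 + 4))*T = (5 + 8)*T = 13*T)
U(r, O) = 13*O + 224*r (U(r, O) = 224*r + 13*O = 13*O + 224*r)
21319 - (U(43, 124) - 1890) = 21319 - ((13*124 + 224*43) - 1890) = 21319 - ((1612 + 9632) - 1890) = 21319 - (11244 - 1890) = 21319 - 1*9354 = 21319 - 9354 = 11965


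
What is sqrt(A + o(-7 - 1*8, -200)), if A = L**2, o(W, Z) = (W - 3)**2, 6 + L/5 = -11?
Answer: sqrt(7549) ≈ 86.885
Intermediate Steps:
L = -85 (L = -30 + 5*(-11) = -30 - 55 = -85)
o(W, Z) = (-3 + W)**2
A = 7225 (A = (-85)**2 = 7225)
sqrt(A + o(-7 - 1*8, -200)) = sqrt(7225 + (-3 + (-7 - 1*8))**2) = sqrt(7225 + (-3 + (-7 - 8))**2) = sqrt(7225 + (-3 - 15)**2) = sqrt(7225 + (-18)**2) = sqrt(7225 + 324) = sqrt(7549)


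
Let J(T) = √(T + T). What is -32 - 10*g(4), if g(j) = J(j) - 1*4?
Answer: 8 - 20*√2 ≈ -20.284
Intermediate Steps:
J(T) = √2*√T (J(T) = √(2*T) = √2*√T)
g(j) = -4 + √2*√j (g(j) = √2*√j - 1*4 = √2*√j - 4 = -4 + √2*√j)
-32 - 10*g(4) = -32 - 10*(-4 + √2*√4) = -32 - 10*(-4 + √2*2) = -32 - 10*(-4 + 2*√2) = -32 + (40 - 20*√2) = 8 - 20*√2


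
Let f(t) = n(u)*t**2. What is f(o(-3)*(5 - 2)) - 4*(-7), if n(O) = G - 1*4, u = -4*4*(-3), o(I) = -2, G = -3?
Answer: -224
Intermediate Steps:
u = 48 (u = -16*(-3) = 48)
n(O) = -7 (n(O) = -3 - 1*4 = -3 - 4 = -7)
f(t) = -7*t**2
f(o(-3)*(5 - 2)) - 4*(-7) = -7*4*(5 - 2)**2 - 4*(-7) = -7*(-2*3)**2 + 28 = -7*(-6)**2 + 28 = -7*36 + 28 = -252 + 28 = -224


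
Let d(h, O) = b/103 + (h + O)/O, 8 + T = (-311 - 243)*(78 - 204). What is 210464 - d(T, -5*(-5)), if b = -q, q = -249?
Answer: 534747012/2575 ≈ 2.0767e+5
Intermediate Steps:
b = 249 (b = -1*(-249) = 249)
T = 69796 (T = -8 + (-311 - 243)*(78 - 204) = -8 - 554*(-126) = -8 + 69804 = 69796)
d(h, O) = 249/103 + (O + h)/O (d(h, O) = 249/103 + (h + O)/O = 249*(1/103) + (O + h)/O = 249/103 + (O + h)/O)
210464 - d(T, -5*(-5)) = 210464 - (352/103 + 69796/((-5*(-5)))) = 210464 - (352/103 + 69796/25) = 210464 - 1*7197788/2575 = 210464 - 7197788/2575 = 534747012/2575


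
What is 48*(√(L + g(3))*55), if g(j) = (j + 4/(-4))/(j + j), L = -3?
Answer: 1760*I*√6 ≈ 4311.1*I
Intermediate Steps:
g(j) = (-1 + j)/(2*j) (g(j) = (j + 4*(-¼))/((2*j)) = (j - 1)*(1/(2*j)) = (-1 + j)*(1/(2*j)) = (-1 + j)/(2*j))
48*(√(L + g(3))*55) = 48*(√(-3 + (½)*(-1 + 3)/3)*55) = 48*(√(-3 + (½)*(⅓)*2)*55) = 48*(√(-3 + ⅓)*55) = 48*(√(-8/3)*55) = 48*((2*I*√6/3)*55) = 48*(110*I*√6/3) = 1760*I*√6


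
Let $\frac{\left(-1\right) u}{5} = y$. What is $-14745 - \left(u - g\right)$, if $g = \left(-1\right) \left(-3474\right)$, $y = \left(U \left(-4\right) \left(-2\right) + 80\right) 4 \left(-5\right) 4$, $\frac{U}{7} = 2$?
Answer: $-88071$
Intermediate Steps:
$U = 14$ ($U = 7 \cdot 2 = 14$)
$y = -15360$ ($y = \left(14 \left(-4\right) \left(-2\right) + 80\right) 4 \left(-5\right) 4 = \left(\left(-56\right) \left(-2\right) + 80\right) \left(\left(-20\right) 4\right) = \left(112 + 80\right) \left(-80\right) = 192 \left(-80\right) = -15360$)
$u = 76800$ ($u = \left(-5\right) \left(-15360\right) = 76800$)
$g = 3474$
$-14745 - \left(u - g\right) = -14745 - \left(76800 - 3474\right) = -14745 - 73326 = -88071$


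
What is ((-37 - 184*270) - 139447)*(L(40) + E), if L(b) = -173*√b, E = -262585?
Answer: 49671628940 + 65450744*√10 ≈ 4.9879e+10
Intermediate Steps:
((-37 - 184*270) - 139447)*(L(40) + E) = ((-37 - 184*270) - 139447)*(-346*√10 - 262585) = ((-37 - 49680) - 139447)*(-346*√10 - 262585) = (-49717 - 139447)*(-346*√10 - 262585) = -189164*(-262585 - 346*√10) = 49671628940 + 65450744*√10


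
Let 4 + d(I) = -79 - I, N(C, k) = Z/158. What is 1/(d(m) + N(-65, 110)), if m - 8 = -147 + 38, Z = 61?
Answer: 158/2905 ≈ 0.054389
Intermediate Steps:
N(C, k) = 61/158
m = -101 (m = 8 + (-147 + 38) = 8 - 109 = -101)
d(I) = -83 - I (d(I) = -4 + (-79 - I) = -83 - I)
1/(d(m) + N(-65, 110)) = 1/((-83 - 1*(-101)) + 61/158) = 1/((-83 + 101) + 61/158) = 1/(18 + 61/158) = 1/(2905/158) = 158/2905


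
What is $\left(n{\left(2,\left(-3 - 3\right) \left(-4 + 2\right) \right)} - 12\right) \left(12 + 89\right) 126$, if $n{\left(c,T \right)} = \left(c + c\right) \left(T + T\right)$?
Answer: $1068984$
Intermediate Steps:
$n{\left(c,T \right)} = 4 T c$ ($n{\left(c,T \right)} = 2 c 2 T = 4 T c$)
$\left(n{\left(2,\left(-3 - 3\right) \left(-4 + 2\right) \right)} - 12\right) \left(12 + 89\right) 126 = \left(4 \left(-3 - 3\right) \left(-4 + 2\right) 2 - 12\right) \left(12 + 89\right) 126 = \left(4 \left(\left(-6\right) \left(-2\right)\right) 2 - 12\right) 101 \cdot 126 = \left(4 \cdot 12 \cdot 2 - 12\right) 101 \cdot 126 = \left(96 - 12\right) 101 \cdot 126 = 84 \cdot 101 \cdot 126 = 8484 \cdot 126 = 1068984$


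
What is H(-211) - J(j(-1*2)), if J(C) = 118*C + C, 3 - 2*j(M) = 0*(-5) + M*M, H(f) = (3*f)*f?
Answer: 267245/2 ≈ 1.3362e+5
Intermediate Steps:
H(f) = 3*f**2
j(M) = 3/2 - M**2/2 (j(M) = 3/2 - (0*(-5) + M*M)/2 = 3/2 - (0 + M**2)/2 = 3/2 - M**2/2)
J(C) = 119*C
H(-211) - J(j(-1*2)) = 3*(-211)**2 - 119*(3/2 - (-1*2)**2/2) = 3*44521 - 119*(3/2 - 1/2*(-2)**2) = 133563 - 119*(3/2 - 1/2*4) = 133563 - 119*(3/2 - 2) = 133563 - 119*(-1)/2 = 133563 - 1*(-119/2) = 133563 + 119/2 = 267245/2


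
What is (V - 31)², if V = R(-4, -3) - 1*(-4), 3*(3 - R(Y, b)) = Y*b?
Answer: 784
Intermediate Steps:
R(Y, b) = 3 - Y*b/3
V = 3 (V = (3 - ⅓*(-4)*(-3)) - 1*(-4) = (3 - 4) + 4 = -1 + 4 = 3)
(V - 31)² = (3 - 31)² = (-28)² = 784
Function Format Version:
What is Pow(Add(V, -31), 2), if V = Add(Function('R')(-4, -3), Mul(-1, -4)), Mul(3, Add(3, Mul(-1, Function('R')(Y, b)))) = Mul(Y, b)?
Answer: 784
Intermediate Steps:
Function('R')(Y, b) = Add(3, Mul(Rational(-1, 3), Y, b)) (Function('R')(Y, b) = Add(3, Mul(Rational(-1, 3), Mul(Y, b))) = Add(3, Mul(Rational(-1, 3), Y, b)))
V = 3 (V = Add(Add(3, Mul(Rational(-1, 3), -4, -3)), Mul(-1, -4)) = Add(Add(3, -4), 4) = Add(-1, 4) = 3)
Pow(Add(V, -31), 2) = Pow(Add(3, -31), 2) = Pow(-28, 2) = 784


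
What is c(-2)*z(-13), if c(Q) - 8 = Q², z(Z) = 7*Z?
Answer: -1092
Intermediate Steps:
c(Q) = 8 + Q²
c(-2)*z(-13) = (8 + (-2)²)*(7*(-13)) = (8 + 4)*(-91) = 12*(-91) = -1092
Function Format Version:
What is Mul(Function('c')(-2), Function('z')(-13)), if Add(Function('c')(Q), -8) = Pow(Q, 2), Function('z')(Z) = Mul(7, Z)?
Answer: -1092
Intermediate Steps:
Function('c')(Q) = Add(8, Pow(Q, 2))
Mul(Function('c')(-2), Function('z')(-13)) = Mul(Add(8, Pow(-2, 2)), Mul(7, -13)) = Mul(Add(8, 4), -91) = Mul(12, -91) = -1092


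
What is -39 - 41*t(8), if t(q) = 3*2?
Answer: -285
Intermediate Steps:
t(q) = 6
-39 - 41*t(8) = -39 - 41*6 = -39 - 246 = -285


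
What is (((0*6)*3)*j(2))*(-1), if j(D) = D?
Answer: 0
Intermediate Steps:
(((0*6)*3)*j(2))*(-1) = (((0*6)*3)*2)*(-1) = ((0*3)*2)*(-1) = (0*2)*(-1) = 0*(-1) = 0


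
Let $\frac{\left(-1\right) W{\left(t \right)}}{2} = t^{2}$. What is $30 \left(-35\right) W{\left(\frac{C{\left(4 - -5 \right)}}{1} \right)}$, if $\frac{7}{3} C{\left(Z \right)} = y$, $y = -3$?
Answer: $\frac{24300}{7} \approx 3471.4$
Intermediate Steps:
$C{\left(Z \right)} = - \frac{9}{7}$ ($C{\left(Z \right)} = \frac{3}{7} \left(-3\right) = - \frac{9}{7}$)
$W{\left(t \right)} = - 2 t^{2}$
$30 \left(-35\right) W{\left(\frac{C{\left(4 - -5 \right)}}{1} \right)} = 30 \left(-35\right) \left(- 2 \left(- \frac{9}{7 \cdot 1}\right)^{2}\right) = - 1050 \left(- 2 \left(\left(- \frac{9}{7}\right) 1\right)^{2}\right) = - 1050 \left(- 2 \left(- \frac{9}{7}\right)^{2}\right) = - 1050 \left(\left(-2\right) \frac{81}{49}\right) = \left(-1050\right) \left(- \frac{162}{49}\right) = \frac{24300}{7}$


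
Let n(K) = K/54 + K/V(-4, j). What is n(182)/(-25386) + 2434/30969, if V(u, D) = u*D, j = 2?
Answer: 249558767/3144716136 ≈ 0.079358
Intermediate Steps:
V(u, D) = D*u
n(K) = -23*K/216 (n(K) = K/54 + K/((2*(-4))) = K*(1/54) + K/(-8) = K/54 + K*(-⅛) = K/54 - K/8 = -23*K/216)
n(182)/(-25386) + 2434/30969 = -23/216*182/(-25386) + 2434/30969 = -2093/108*(-1/25386) + 2434*(1/30969) = 2093/2741688 + 2434/30969 = 249558767/3144716136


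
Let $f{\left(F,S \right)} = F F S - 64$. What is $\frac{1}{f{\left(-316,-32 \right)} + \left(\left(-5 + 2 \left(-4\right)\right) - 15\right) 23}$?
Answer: $- \frac{1}{3196100} \approx -3.1288 \cdot 10^{-7}$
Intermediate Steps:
$f{\left(F,S \right)} = -64 + S F^{2}$ ($f{\left(F,S \right)} = F^{2} S - 64 = S F^{2} - 64 = -64 + S F^{2}$)
$\frac{1}{f{\left(-316,-32 \right)} + \left(\left(-5 + 2 \left(-4\right)\right) - 15\right) 23} = \frac{1}{\left(-64 - 32 \left(-316\right)^{2}\right) + \left(\left(-5 + 2 \left(-4\right)\right) - 15\right) 23} = \frac{1}{\left(-64 - 3195392\right) + \left(\left(-5 - 8\right) - 15\right) 23} = \frac{1}{\left(-64 - 3195392\right) + \left(-13 - 15\right) 23} = \frac{1}{-3195456 - 644} = \frac{1}{-3196100} = - \frac{1}{3196100}$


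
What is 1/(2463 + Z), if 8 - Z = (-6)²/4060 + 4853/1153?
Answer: 1170295/2886862773 ≈ 0.00040539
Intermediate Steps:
Z = 4426188/1170295 (Z = 8 - ((-6)²/4060 + 4853/1153) = 8 - (36*(1/4060) + 4853*(1/1153)) = 8 - (9/1015 + 4853/1153) = 8 - 1*4936172/1170295 = 8 - 4936172/1170295 = 4426188/1170295 ≈ 3.7821)
1/(2463 + Z) = 1/(2463 + 4426188/1170295) = 1/(2886862773/1170295) = 1170295/2886862773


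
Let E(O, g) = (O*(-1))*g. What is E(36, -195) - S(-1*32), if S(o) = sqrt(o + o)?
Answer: 7020 - 8*I ≈ 7020.0 - 8.0*I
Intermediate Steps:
S(o) = sqrt(2)*sqrt(o) (S(o) = sqrt(2*o) = sqrt(2)*sqrt(o))
E(O, g) = -O*g (E(O, g) = (-O)*g = -O*g)
E(36, -195) - S(-1*32) = -1*36*(-195) - sqrt(2)*sqrt(-1*32) = 7020 - sqrt(2)*sqrt(-32) = 7020 - sqrt(2)*4*I*sqrt(2) = 7020 - 8*I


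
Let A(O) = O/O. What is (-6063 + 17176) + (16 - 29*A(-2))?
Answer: 11100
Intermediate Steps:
A(O) = 1
(-6063 + 17176) + (16 - 29*A(-2)) = (-6063 + 17176) + (16 - 29*1) = 11113 + (16 - 29) = 11113 - 13 = 11100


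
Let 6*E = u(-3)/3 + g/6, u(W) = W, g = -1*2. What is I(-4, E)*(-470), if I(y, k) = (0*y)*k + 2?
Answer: -940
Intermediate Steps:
g = -2
E = -2/9 (E = (-3/3 - 2/6)/6 = (-3*⅓ - 2*⅙)/6 = (-1 - ⅓)/6 = (⅙)*(-4/3) = -2/9 ≈ -0.22222)
I(y, k) = 2 (I(y, k) = 0*k + 2 = 0 + 2 = 2)
I(-4, E)*(-470) = 2*(-470) = -940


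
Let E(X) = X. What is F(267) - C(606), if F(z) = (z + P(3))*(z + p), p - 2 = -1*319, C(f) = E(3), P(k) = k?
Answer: -13503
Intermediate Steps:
C(f) = 3
p = -317 (p = 2 - 1*319 = 2 - 319 = -317)
F(z) = (-317 + z)*(3 + z) (F(z) = (z + 3)*(z - 317) = (3 + z)*(-317 + z) = (-317 + z)*(3 + z))
F(267) - C(606) = (-951 + 267**2 - 314*267) - 1*3 = (-951 + 71289 - 83838) - 3 = -13500 - 3 = -13503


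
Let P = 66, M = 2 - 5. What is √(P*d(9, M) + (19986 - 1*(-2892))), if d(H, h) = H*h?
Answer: 6*√586 ≈ 145.24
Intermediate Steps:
M = -3
√(P*d(9, M) + (19986 - 1*(-2892))) = √(66*(9*(-3)) + (19986 - 1*(-2892))) = √(66*(-27) + (19986 + 2892)) = √(-1782 + 22878) = √21096 = 6*√586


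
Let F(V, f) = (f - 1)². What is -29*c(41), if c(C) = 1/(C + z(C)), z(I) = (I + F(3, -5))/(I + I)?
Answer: -2378/3439 ≈ -0.69148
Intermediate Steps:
F(V, f) = (-1 + f)²
z(I) = (36 + I)/(2*I) (z(I) = (I + (-1 - 5)²)/(I + I) = (I + (-6)²)/((2*I)) = (I + 36)*(1/(2*I)) = (36 + I)*(1/(2*I)) = (36 + I)/(2*I))
c(C) = 1/(C + (36 + C)/(2*C))
-29*c(41) = -58*41/(36 + 41 + 2*41²) = -58*41/(36 + 41 + 2*1681) = -58*41/(36 + 41 + 3362) = -58*41/3439 = -29*82/3439 = -2378/3439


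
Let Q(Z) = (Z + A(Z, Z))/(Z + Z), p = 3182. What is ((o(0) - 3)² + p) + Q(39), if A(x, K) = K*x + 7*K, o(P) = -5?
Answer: 6539/2 ≈ 3269.5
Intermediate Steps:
A(x, K) = 7*K + K*x
Q(Z) = (Z + Z*(7 + Z))/(2*Z) (Q(Z) = (Z + Z*(7 + Z))/(Z + Z) = (Z + Z*(7 + Z))/((2*Z)) = (Z + Z*(7 + Z))*(1/(2*Z)) = (Z + Z*(7 + Z))/(2*Z))
((o(0) - 3)² + p) + Q(39) = ((-5 - 3)² + 3182) + (4 + (½)*39) = ((-8)² + 3182) + (4 + 39/2) = (64 + 3182) + 47/2 = 3246 + 47/2 = 6539/2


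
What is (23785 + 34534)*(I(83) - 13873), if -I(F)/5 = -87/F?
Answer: -67126568656/83 ≈ -8.0875e+8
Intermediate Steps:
I(F) = 435/F (I(F) = -(-435)/F = 435/F)
(23785 + 34534)*(I(83) - 13873) = (23785 + 34534)*(435/83 - 13873) = 58319*(435*(1/83) - 13873) = 58319*(435/83 - 13873) = 58319*(-1151024/83) = -67126568656/83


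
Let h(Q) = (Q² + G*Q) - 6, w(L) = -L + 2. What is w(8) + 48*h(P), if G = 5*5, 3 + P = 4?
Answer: 954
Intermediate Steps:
P = 1 (P = -3 + 4 = 1)
w(L) = 2 - L
G = 25
h(Q) = -6 + Q² + 25*Q (h(Q) = (Q² + 25*Q) - 6 = -6 + Q² + 25*Q)
w(8) + 48*h(P) = (2 - 1*8) + 48*(-6 + 1² + 25*1) = (2 - 8) + 48*(-6 + 1 + 25) = -6 + 48*20 = -6 + 960 = 954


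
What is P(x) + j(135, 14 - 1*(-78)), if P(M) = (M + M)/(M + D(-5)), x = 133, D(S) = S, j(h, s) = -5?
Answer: -187/64 ≈ -2.9219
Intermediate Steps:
P(M) = 2*M/(-5 + M) (P(M) = (M + M)/(M - 5) = (2*M)/(-5 + M) = 2*M/(-5 + M))
P(x) + j(135, 14 - 1*(-78)) = 2*133/(-5 + 133) - 5 = 2*133/128 - 5 = 2*133*(1/128) - 5 = 133/64 - 5 = -187/64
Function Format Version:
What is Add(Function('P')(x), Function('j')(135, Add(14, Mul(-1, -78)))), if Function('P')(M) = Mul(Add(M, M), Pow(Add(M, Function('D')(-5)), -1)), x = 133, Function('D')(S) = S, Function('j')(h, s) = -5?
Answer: Rational(-187, 64) ≈ -2.9219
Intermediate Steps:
Function('P')(M) = Mul(2, M, Pow(Add(-5, M), -1)) (Function('P')(M) = Mul(Add(M, M), Pow(Add(M, -5), -1)) = Mul(Mul(2, M), Pow(Add(-5, M), -1)) = Mul(2, M, Pow(Add(-5, M), -1)))
Add(Function('P')(x), Function('j')(135, Add(14, Mul(-1, -78)))) = Add(Mul(2, 133, Pow(Add(-5, 133), -1)), -5) = Add(Mul(2, 133, Pow(128, -1)), -5) = Add(Mul(2, 133, Rational(1, 128)), -5) = Add(Rational(133, 64), -5) = Rational(-187, 64)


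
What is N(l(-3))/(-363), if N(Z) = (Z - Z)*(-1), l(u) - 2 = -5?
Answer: 0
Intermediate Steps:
l(u) = -3 (l(u) = 2 - 5 = -3)
N(Z) = 0 (N(Z) = 0*(-1) = 0)
N(l(-3))/(-363) = 0/(-363) = 0*(-1/363) = 0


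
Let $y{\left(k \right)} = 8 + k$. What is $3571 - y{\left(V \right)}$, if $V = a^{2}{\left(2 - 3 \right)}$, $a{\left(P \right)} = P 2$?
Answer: $3559$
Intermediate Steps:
$a{\left(P \right)} = 2 P$
$V = 4$ ($V = \left(2 \left(2 - 3\right)\right)^{2} = \left(2 \left(-1\right)\right)^{2} = \left(-2\right)^{2} = 4$)
$3571 - y{\left(V \right)} = 3571 - \left(8 + 4\right) = 3571 - 12 = 3559$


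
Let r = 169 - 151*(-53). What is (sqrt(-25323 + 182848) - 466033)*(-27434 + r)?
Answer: 8976727646 - 96310*sqrt(6301) ≈ 8.9691e+9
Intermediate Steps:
r = 8172 (r = 169 + 8003 = 8172)
(sqrt(-25323 + 182848) - 466033)*(-27434 + r) = (sqrt(-25323 + 182848) - 466033)*(-27434 + 8172) = (sqrt(157525) - 466033)*(-19262) = (5*sqrt(6301) - 466033)*(-19262) = (-466033 + 5*sqrt(6301))*(-19262) = 8976727646 - 96310*sqrt(6301)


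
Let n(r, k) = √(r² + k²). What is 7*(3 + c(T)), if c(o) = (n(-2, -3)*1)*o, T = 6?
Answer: 21 + 42*√13 ≈ 172.43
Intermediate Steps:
n(r, k) = √(k² + r²)
c(o) = o*√13 (c(o) = (√((-3)² + (-2)²)*1)*o = (√(9 + 4)*1)*o = (√13*1)*o = √13*o = o*√13)
7*(3 + c(T)) = 7*(3 + 6*√13) = 21 + 42*√13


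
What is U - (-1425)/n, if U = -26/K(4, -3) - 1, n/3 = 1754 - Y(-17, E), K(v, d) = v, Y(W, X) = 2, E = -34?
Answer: -12665/1752 ≈ -7.2289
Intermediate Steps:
n = 5256 (n = 3*(1754 - 1*2) = 3*(1754 - 2) = 3*1752 = 5256)
U = -15/2 (U = -26/4 - 1 = -26*¼ - 1 = -13/2 - 1 = -15/2 ≈ -7.5000)
U - (-1425)/n = -15/2 - (-1425)/5256 = -15/2 - 1*(-475/1752) = -15/2 + 475/1752 = -12665/1752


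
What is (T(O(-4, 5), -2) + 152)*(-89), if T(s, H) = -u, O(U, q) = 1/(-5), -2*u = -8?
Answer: -13172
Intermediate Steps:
u = 4 (u = -1/2*(-8) = 4)
O(U, q) = -1/5
T(s, H) = -4 (T(s, H) = -1*4 = -4)
(T(O(-4, 5), -2) + 152)*(-89) = (-4 + 152)*(-89) = 148*(-89) = -13172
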